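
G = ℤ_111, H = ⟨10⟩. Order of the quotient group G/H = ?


|⟨10⟩| = n / gcd(10, 111) = 111 / 1 = 111
H is normal (ℤ_111 is abelian).
|G/H| = |G| / |H| = 111 / 111 = 1

|G/H| = 1


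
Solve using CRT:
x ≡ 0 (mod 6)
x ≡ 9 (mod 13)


m₁ = 6, m₂ = 13, gcd = 1, so CRT applies. M = m₁·m₂ = 78
Let M₁ = M/m₁ = 13, M₂ = M/m₂ = 6
Find y₁ ≡ M₁⁻¹ (mod m₁): 13⁻¹ ≡ 1 (mod 6)
Find y₂ ≡ M₂⁻¹ (mod m₂): 6⁻¹ ≡ 11 (mod 13)
x = a₁·M₁·y₁ + a₂·M₂·y₂ = 0·13·1 + 9·6·11 = 594
Reduce mod 78: x ≡ 48
Check: 48 mod 6 = 0 ✓, 48 mod 13 = 9 ✓

x ≡ 48 (mod 78)


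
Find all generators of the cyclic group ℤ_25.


g generates ℤ_n iff gcd(g,n) = 1
Prime factors of 25: 5
Generators are g ∈ {1,...,24} not divisible by any of these primes.
Generators: {1, 2, 3, 4, 6, 7, 8, 9, 11, 12, 13, 14, 16, 17, 18, 19, 21, 22, 23, 24}
Number of generators = φ(25) = 20

Generators of ℤ_25 = {1, 2, 3, 4, 6, 7, 8, 9, 11, 12, 13, 14, 16, 17, 18, 19, 21, 22, 23, 24}


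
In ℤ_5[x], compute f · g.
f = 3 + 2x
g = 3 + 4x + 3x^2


Expand and collect like terms; reduce coefficients mod 5:
x^0: 3·3 = 9 ≡ 4 (mod 5)
x^1: 3·4 + 2·3 = 18 ≡ 3 (mod 5)
x^2: 3·3 + 2·4 = 17 ≡ 2 (mod 5)
x^3: 2·3 = 6 ≡ 1 (mod 5)
Result: 4 + 3x + 2x^2 + x^3

f · g = 4 + 3x + 2x^2 + x^3


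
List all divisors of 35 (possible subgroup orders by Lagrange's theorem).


Lagrange's theorem: |H| divides |G|
|G| = 35
Divisors of 35: 1, 5, 7, 35

Possible subgroup orders: {1, 5, 7, 35}


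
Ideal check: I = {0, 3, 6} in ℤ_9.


Check ideal conditions for I = {0, 3, 6} in ℤ_9:
(1) I is an additive subgroup? Yes
(2) For r ∈ ℤ_9 and a ∈ I: r·a ∈ I? Yes

Yes, I is an ideal of ℤ_9


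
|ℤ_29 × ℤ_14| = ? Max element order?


|ℤ_29 × ℤ_14| = 29 × 14 = 406
Max element order = lcm(29,14) = 406
Cyclic? Yes (gcd=1)

|ℤ_29×ℤ_14| = 406, max element order = 406


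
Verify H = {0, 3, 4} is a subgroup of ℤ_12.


Subgroup test for H = {0, 3, 4} in (ℤ_12, +):
(1) 0 ∈ H? Yes
(2) Closure: for all a,b ∈ H, (a+b) mod 12 ∈ H? No  [counterexample: 3 + 3 = 6 ∉ H]
(3) Inverses: for all a ∈ H, -a mod 12 ∈ H? No

No, H is not a subgroup of ℤ_12


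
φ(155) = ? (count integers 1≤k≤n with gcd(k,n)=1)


Factor n: 155 = 5 × 31
φ(n) = n · ∏(1 - 1/p) over distinct primes p | n
φ(155) = 155 · (1 - 1/5) · (1 - 1/31) = 120

φ(155) = 120


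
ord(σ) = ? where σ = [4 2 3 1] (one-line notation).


Cycle decomposition: (1 4)
Cycle lengths: 2
Order = lcm(2) = 2

ord(σ) = 2


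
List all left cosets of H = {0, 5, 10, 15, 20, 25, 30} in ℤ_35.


H = {0, 5, 10, 15, 20, 25, 30}, |H| = 7
Number of cosets = |G|/|H| = 35/7 = 5
0 + H = {0, 5, 10, 15, 20, 25, 30}
1 + H = {1, 6, 11, 16, 21, 26, 31}
2 + H = {2, 7, 12, 17, 22, 27, 32}
3 + H = {3, 8, 13, 18, 23, 28, 33}
4 + H = {4, 9, 14, 19, 24, 29, 34}

Cosets: 0+H={0,5,10,15,20,25,30}; 1+H={1,6,11,16,21,26,31}; 2+H={2,7,12,17,22,27,32}; 3+H={3,8,13,18,23,28,33}; 4+H={4,9,14,19,24,29,34}


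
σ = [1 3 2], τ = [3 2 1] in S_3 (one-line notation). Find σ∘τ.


σ∘τ: apply τ first, then σ
1 →τ 3 →σ 2
2 →τ 2 →σ 3
3 →τ 1 →σ 1

σ∘τ = [2 3 1]


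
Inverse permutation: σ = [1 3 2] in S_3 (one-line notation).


To find σ⁻¹, swap domain and range:
σ(1) = 1 → σ⁻¹(1) = 1
σ(2) = 3 → σ⁻¹(3) = 2
σ(3) = 2 → σ⁻¹(2) = 3

σ⁻¹ = [1 3 2]


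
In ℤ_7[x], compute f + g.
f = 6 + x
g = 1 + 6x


Add coefficients mod 7:
x^0: 6 + 1 = 0 (mod 7)
x^1: 1 + 6 = 0 (mod 7)
Result: 0

f + g = 0


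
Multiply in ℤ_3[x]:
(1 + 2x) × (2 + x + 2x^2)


Expand and collect like terms; reduce coefficients mod 3:
x^0: 1·2 = 2 ≡ 2 (mod 3)
x^1: 1·1 + 2·2 = 5 ≡ 2 (mod 3)
x^2: 1·2 + 2·1 = 4 ≡ 1 (mod 3)
x^3: 2·2 = 4 ≡ 1 (mod 3)
Result: 2 + 2x + x^2 + x^3

f · g = 2 + 2x + x^2 + x^3


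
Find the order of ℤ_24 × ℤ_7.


|A × B| = |A| · |B|
|ℤ_24 × ℤ_7| = 24 × 7 = 168

|ℤ_24 × ℤ_7| = 168


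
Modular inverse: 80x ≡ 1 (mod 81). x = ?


Use the extended Euclidean algorithm to write 1 = 80·s + 81·t; then s mod 81 is the inverse.
Euclidean algorithm:
  80 = 0·81 + 80
  81 = 1·80 + 1
  80 = 80·1 + 0
gcd(80,81) = 1
Back-substitution gives: 80·(-1) + 81·(1) = 1
So 80⁻¹ ≡ -1 ≡ 80 (mod 81)
Check: 80 × 80 = 6400 ≡ 1 (mod 81) ✓

80⁻¹ ≡ 80 (mod 81)


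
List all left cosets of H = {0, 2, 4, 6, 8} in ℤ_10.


H = {0, 2, 4, 6, 8}, |H| = 5
Number of cosets = |G|/|H| = 10/5 = 2
0 + H = {0, 2, 4, 6, 8}
1 + H = {1, 3, 5, 7, 9}

Cosets: 0+H={0,2,4,6,8}; 1+H={1,3,5,7,9}


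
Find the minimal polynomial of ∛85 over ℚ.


∛85 satisfies x³ - 85 = 0, irreducible over ℚ (no rational root; 85 is not a perfect cube)

Minimal polynomial: x³ - 85


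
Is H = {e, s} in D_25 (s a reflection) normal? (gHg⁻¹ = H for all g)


H = {e, s} in D_25 (s a reflection)
r·s·r⁻¹ = sr⁻² ≠ s for n ≥ 3, so {e, s} is not closed under conjugation

No, not a normal subgroup


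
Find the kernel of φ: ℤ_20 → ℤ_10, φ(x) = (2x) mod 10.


Kernel = preimage of identity
ker(φ) = {x ∈ ℤ_20 : 2x ≡ 0 (mod 10)}. Since 10 | 20, φ is well-defined. The kernel is the cyclic subgroup ⟨5⟩ of ℤ_20 (order 4), i.e. {0, 5, 10, 15}

ker(φ) = {0, 5, 10, 15}


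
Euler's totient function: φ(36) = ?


Factor n: 36 = 2^2 × 3^2
φ(n) = n · ∏(1 - 1/p) over distinct primes p | n
φ(36) = 36 · (1 - 1/2) · (1 - 1/3) = 12

φ(36) = 12


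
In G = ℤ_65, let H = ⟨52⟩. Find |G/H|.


|⟨52⟩| = n / gcd(52, 65) = 65 / 13 = 5
H is normal (ℤ_65 is abelian).
|G/H| = |G| / |H| = 65 / 5 = 13

|G/H| = 13


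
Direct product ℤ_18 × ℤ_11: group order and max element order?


|ℤ_18 × ℤ_11| = 18 × 11 = 198
Max element order = lcm(18,11) = 198
Cyclic? Yes (gcd=1)

|ℤ_18×ℤ_11| = 198, max element order = 198


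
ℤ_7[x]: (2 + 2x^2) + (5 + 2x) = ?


Add coefficients mod 7:
x^0: 2 + 5 = 0 (mod 7)
x^1: 0 + 2 = 2 (mod 7)
x^2: 2 + 0 = 2 (mod 7)
Result: 2x + 2x^2

f + g = 2x + 2x^2


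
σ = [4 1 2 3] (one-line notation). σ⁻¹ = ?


To find σ⁻¹, swap domain and range:
σ(1) = 4 → σ⁻¹(4) = 1
σ(2) = 1 → σ⁻¹(1) = 2
σ(3) = 2 → σ⁻¹(2) = 3
σ(4) = 3 → σ⁻¹(3) = 4

σ⁻¹ = [2 3 4 1]


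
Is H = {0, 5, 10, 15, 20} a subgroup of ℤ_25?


Subgroup test for H = {0, 5, 10, 15, 20} in (ℤ_25, +):
(1) 0 ∈ H? Yes
(2) Closure: for all a,b ∈ H, (a+b) mod 25 ∈ H? Yes
(3) Inverses: for all a ∈ H, -a mod 25 ∈ H? Yes

Yes, H is a subgroup of ℤ_25


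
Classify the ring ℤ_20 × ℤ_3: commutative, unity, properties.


Direct product ring; commutative with unity (1,1); but (1,0)·(0,1) = (0,0) gives zero divisors, so not an integral domain
Commutative: Yes
Integral domain: No
Has unity: Yes

ℤ_20 × ℤ_3: Commutative=Yes, Unity=Yes


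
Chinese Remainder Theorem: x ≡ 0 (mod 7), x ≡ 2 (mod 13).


m₁ = 7, m₂ = 13, gcd = 1, so CRT applies. M = m₁·m₂ = 91
Let M₁ = M/m₁ = 13, M₂ = M/m₂ = 7
Find y₁ ≡ M₁⁻¹ (mod m₁): 13⁻¹ ≡ 6 (mod 7)
Find y₂ ≡ M₂⁻¹ (mod m₂): 7⁻¹ ≡ 2 (mod 13)
x = a₁·M₁·y₁ + a₂·M₂·y₂ = 0·13·6 + 2·7·2 = 28
Reduce mod 91: x ≡ 28
Check: 28 mod 7 = 0 ✓, 28 mod 13 = 2 ✓

x ≡ 28 (mod 91)


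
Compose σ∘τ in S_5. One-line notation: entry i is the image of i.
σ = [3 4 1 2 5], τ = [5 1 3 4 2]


σ∘τ: apply τ first, then σ
1 →τ 5 →σ 5
2 →τ 1 →σ 3
3 →τ 3 →σ 1
4 →τ 4 →σ 2
5 →τ 2 →σ 4

σ∘τ = [5 3 1 2 4]


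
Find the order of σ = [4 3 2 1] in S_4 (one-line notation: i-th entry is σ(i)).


Cycle decomposition: (1 4) (2 3)
Cycle lengths: 2, 2
Order = lcm(2, 2) = 2

ord(σ) = 2


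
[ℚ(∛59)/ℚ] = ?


∛59 has minimal polynomial x³ - 59 (irreducible over ℚ since 59 is not a perfect cube)

[ℚ(∛59)/ℚ] = 3


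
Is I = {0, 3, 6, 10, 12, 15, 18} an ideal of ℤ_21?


Check ideal conditions for I = {0, 3, 6, 10, 12, 15, 18} in ℤ_21:
(1) I is an additive subgroup? No
(2) For r ∈ ℤ_21 and a ∈ I: r·a ∈ I? No  [counterexample: r=2, a=10, r·a mod 21 = 20 ∉ I]

No, I is not an ideal of ℤ_21


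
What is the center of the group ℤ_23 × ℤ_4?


Z(G) = {g ∈ G | gx = xg for all x ∈ G}
Direct product of abelian groups is abelian, so Z(G) = G

Z(ℤ_23 × ℤ_4) = ℤ_23 × ℤ_4


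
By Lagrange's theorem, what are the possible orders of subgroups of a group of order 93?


Lagrange's theorem: |H| divides |G|
|G| = 93
Divisors of 93: 1, 3, 31, 93

Possible subgroup orders: {1, 3, 31, 93}


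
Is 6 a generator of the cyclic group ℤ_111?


g generates ℤ_n iff gcd(g, n) = 1
gcd(6, 111) = 3
Since gcd = 3 ≠ 1, ⟨6⟩ has order 37 < 111, so 6 is not a generator.

No, 6 does not generate ℤ_111


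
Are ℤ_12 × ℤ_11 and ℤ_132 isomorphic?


Comparing ℤ_12 × ℤ_11 and ℤ_132:
gcd(12,11) = 1, so ℤ_12 × ℤ_11 ≅ ℤ_132 (CRT)

Yes, ℤ_12 × ℤ_11 ≅ ℤ_132


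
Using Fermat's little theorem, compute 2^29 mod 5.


Fermat's little theorem: if p is prime and gcd(a,p)=1, then a^(p-1) ≡ 1 (mod p)
p = 5 is prime, gcd(2,5) = 1
Reduce exponent: 29 mod 4 = 1
So 2^29 ≡ 2^1 (mod 5)
2^1 mod 5 = 2

2^29 ≡ 2 (mod 5)


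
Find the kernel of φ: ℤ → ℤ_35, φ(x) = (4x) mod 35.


Kernel = preimage of identity
ker(φ) = {x ∈ ℤ : 4x ≡ 0 (mod 35)}. gcd(4,35) = 1, so 4x ≡ 0 (mod 35) ⟺ x ≡ 0 (mod 35/1 = 35). Hence ker(φ) = 35ℤ

ker(φ) = 35ℤ


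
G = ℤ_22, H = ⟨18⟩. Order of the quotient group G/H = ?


|⟨18⟩| = n / gcd(18, 22) = 22 / 2 = 11
H is normal (ℤ_22 is abelian).
|G/H| = |G| / |H| = 22 / 11 = 2

|G/H| = 2


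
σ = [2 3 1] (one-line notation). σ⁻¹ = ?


To find σ⁻¹, swap domain and range:
σ(1) = 2 → σ⁻¹(2) = 1
σ(2) = 3 → σ⁻¹(3) = 2
σ(3) = 1 → σ⁻¹(1) = 3

σ⁻¹ = [3 1 2]


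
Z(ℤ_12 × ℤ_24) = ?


Z(G) = {g ∈ G | gx = xg for all x ∈ G}
Direct product of abelian groups is abelian, so Z(G) = G

Z(ℤ_12 × ℤ_24) = ℤ_12 × ℤ_24


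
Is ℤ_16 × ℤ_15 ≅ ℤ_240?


Comparing ℤ_16 × ℤ_15 and ℤ_240:
gcd(16,15) = 1, so ℤ_16 × ℤ_15 ≅ ℤ_240 (CRT)

Yes, ℤ_16 × ℤ_15 ≅ ℤ_240


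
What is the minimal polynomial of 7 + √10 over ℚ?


Let α = 7 + √10. Then α - 7 = √10, so (α - 7)² = 10, giving α² - 14α + 39 = 0. Degree 2 and α ∉ ℚ, so this is the minimal polynomial.

Minimal polynomial: x² - 14x + 39


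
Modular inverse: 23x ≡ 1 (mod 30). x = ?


Use the extended Euclidean algorithm to write 1 = 23·s + 30·t; then s mod 30 is the inverse.
Euclidean algorithm:
  23 = 0·30 + 23
  30 = 1·23 + 7
  23 = 3·7 + 2
  7 = 3·2 + 1
  2 = 2·1 + 0
gcd(23,30) = 1
Back-substitution gives: 23·(-13) + 30·(10) = 1
So 23⁻¹ ≡ -13 ≡ 17 (mod 30)
Check: 23 × 17 = 391 ≡ 1 (mod 30) ✓

23⁻¹ ≡ 17 (mod 30)


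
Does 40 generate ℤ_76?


g generates ℤ_n iff gcd(g, n) = 1
gcd(40, 76) = 4
Since gcd = 4 ≠ 1, ⟨40⟩ has order 19 < 76, so 40 is not a generator.

No, 40 does not generate ℤ_76


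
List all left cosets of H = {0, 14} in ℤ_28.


H = {0, 14}, |H| = 2
Number of cosets = |G|/|H| = 28/2 = 14
0 + H = {0, 14}
1 + H = {1, 15}
2 + H = {2, 16}
3 + H = {3, 17}
4 + H = {4, 18}
5 + H = {5, 19}
6 + H = {6, 20}
7 + H = {7, 21}
8 + H = {8, 22}
9 + H = {9, 23}
10 + H = {10, 24}
11 + H = {11, 25}
12 + H = {12, 26}
13 + H = {13, 27}

Cosets: 0+H={0,14}; 1+H={1,15}; 2+H={2,16}; 3+H={3,17}; 4+H={4,18}; 5+H={5,19}; 6+H={6,20}; 7+H={7,21}; 8+H={8,22}; 9+H={9,23}; 10+H={10,24}; 11+H={11,25}; 12+H={12,26}; 13+H={13,27}


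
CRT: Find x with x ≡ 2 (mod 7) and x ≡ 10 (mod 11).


m₁ = 7, m₂ = 11, gcd = 1, so CRT applies. M = m₁·m₂ = 77
Let M₁ = M/m₁ = 11, M₂ = M/m₂ = 7
Find y₁ ≡ M₁⁻¹ (mod m₁): 11⁻¹ ≡ 2 (mod 7)
Find y₂ ≡ M₂⁻¹ (mod m₂): 7⁻¹ ≡ 8 (mod 11)
x = a₁·M₁·y₁ + a₂·M₂·y₂ = 2·11·2 + 10·7·8 = 604
Reduce mod 77: x ≡ 65
Check: 65 mod 7 = 2 ✓, 65 mod 11 = 10 ✓

x ≡ 65 (mod 77)


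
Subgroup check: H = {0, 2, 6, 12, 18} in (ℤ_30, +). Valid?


Subgroup test for H = {0, 2, 6, 12, 18} in (ℤ_30, +):
(1) 0 ∈ H? Yes
(2) Closure: for all a,b ∈ H, (a+b) mod 30 ∈ H? No  [counterexample: 2 + 2 = 4 ∉ H]
(3) Inverses: for all a ∈ H, -a mod 30 ∈ H? No

No, H is not a subgroup of ℤ_30


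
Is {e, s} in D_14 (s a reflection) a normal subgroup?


H = {e, s} in D_14 (s a reflection)
r·s·r⁻¹ = sr⁻² ≠ s for n ≥ 3, so {e, s} is not closed under conjugation

No, not a normal subgroup


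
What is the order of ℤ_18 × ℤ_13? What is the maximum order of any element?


|ℤ_18 × ℤ_13| = 18 × 13 = 234
Max element order = lcm(18,13) = 234
Cyclic? Yes (gcd=1)

|ℤ_18×ℤ_13| = 234, max element order = 234


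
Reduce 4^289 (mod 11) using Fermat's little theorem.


Fermat's little theorem: if p is prime and gcd(a,p)=1, then a^(p-1) ≡ 1 (mod p)
p = 11 is prime, gcd(4,11) = 1
Reduce exponent: 289 mod 10 = 9
So 4^289 ≡ 4^9 (mod 11)
4^9 mod 11 = 3

4^289 ≡ 3 (mod 11)


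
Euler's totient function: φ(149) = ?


Factor n: 149 = 149
φ(n) = n · ∏(1 - 1/p) over distinct primes p | n
φ(149) = 149 · (1 - 1/149) = 148

φ(149) = 148


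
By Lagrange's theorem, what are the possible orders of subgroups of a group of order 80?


Lagrange's theorem: |H| divides |G|
|G| = 80
Divisors of 80: 1, 2, 4, 5, 8, 10, 16, 20, 40, 80

Possible subgroup orders: {1, 2, 4, 5, 8, 10, 16, 20, 40, 80}


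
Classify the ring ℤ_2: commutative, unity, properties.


ℤ_2 is a commutative ring with unity 1; 2 is prime, so ℤ_2 is a field (hence an integral domain)
Commutative: Yes
Integral domain: Yes
Has unity: Yes

ℤ_2: Commutative=Yes, Unity=Yes


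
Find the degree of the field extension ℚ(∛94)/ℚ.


∛94 has minimal polynomial x³ - 94 (irreducible over ℚ since 94 is not a perfect cube)

[ℚ(∛94)/ℚ] = 3


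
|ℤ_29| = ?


ℤ_n has n elements.

|ℤ_29| = 29


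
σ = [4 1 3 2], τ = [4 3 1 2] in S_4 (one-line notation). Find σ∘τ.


σ∘τ: apply τ first, then σ
1 →τ 4 →σ 2
2 →τ 3 →σ 3
3 →τ 1 →σ 4
4 →τ 2 →σ 1

σ∘τ = [2 3 4 1]


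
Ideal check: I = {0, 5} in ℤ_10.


Check ideal conditions for I = {0, 5} in ℤ_10:
(1) I is an additive subgroup? Yes
(2) For r ∈ ℤ_10 and a ∈ I: r·a ∈ I? Yes

Yes, I is an ideal of ℤ_10


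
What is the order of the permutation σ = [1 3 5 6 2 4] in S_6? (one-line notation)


Cycle decomposition: (2 3 5) (4 6)
Cycle lengths: 3, 2
Order = lcm(3, 2) = 6

ord(σ) = 6


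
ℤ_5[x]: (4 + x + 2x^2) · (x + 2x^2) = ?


Expand and collect like terms; reduce coefficients mod 5:
x^0: 4·0 = 0 ≡ 0 (mod 5)
x^1: 4·1 + 1·0 = 4 ≡ 4 (mod 5)
x^2: 4·2 + 1·1 + 2·0 = 9 ≡ 4 (mod 5)
x^3: 1·2 + 2·1 = 4 ≡ 4 (mod 5)
x^4: 2·2 = 4 ≡ 4 (mod 5)
Result: 4x + 4x^2 + 4x^3 + 4x^4

f · g = 4x + 4x^2 + 4x^3 + 4x^4


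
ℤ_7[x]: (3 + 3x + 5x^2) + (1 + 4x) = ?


Add coefficients mod 7:
x^0: 3 + 1 = 4 (mod 7)
x^1: 3 + 4 = 0 (mod 7)
x^2: 5 + 0 = 5 (mod 7)
Result: 4 + 5x^2

f + g = 4 + 5x^2


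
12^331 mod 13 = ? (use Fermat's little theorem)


Fermat's little theorem: if p is prime and gcd(a,p)=1, then a^(p-1) ≡ 1 (mod p)
p = 13 is prime, gcd(12,13) = 1
Reduce exponent: 331 mod 12 = 7
So 12^331 ≡ 12^7 (mod 13)
12^7 mod 13 = 12

12^331 ≡ 12 (mod 13)


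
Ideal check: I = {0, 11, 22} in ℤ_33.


Check ideal conditions for I = {0, 11, 22} in ℤ_33:
(1) I is an additive subgroup? Yes
(2) For r ∈ ℤ_33 and a ∈ I: r·a ∈ I? Yes

Yes, I is an ideal of ℤ_33


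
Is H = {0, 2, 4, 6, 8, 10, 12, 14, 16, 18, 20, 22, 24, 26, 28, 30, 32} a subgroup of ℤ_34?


Subgroup test for H = {0, 2, 4, 6, 8, 10, 12, 14, 16, 18, 20, 22, 24, 26, 28, 30, 32} in (ℤ_34, +):
(1) 0 ∈ H? Yes
(2) Closure: for all a,b ∈ H, (a+b) mod 34 ∈ H? Yes
(3) Inverses: for all a ∈ H, -a mod 34 ∈ H? Yes

Yes, H is a subgroup of ℤ_34


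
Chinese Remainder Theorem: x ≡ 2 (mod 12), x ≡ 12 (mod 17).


m₁ = 12, m₂ = 17, gcd = 1, so CRT applies. M = m₁·m₂ = 204
Let M₁ = M/m₁ = 17, M₂ = M/m₂ = 12
Find y₁ ≡ M₁⁻¹ (mod m₁): 17⁻¹ ≡ 5 (mod 12)
Find y₂ ≡ M₂⁻¹ (mod m₂): 12⁻¹ ≡ 10 (mod 17)
x = a₁·M₁·y₁ + a₂·M₂·y₂ = 2·17·5 + 12·12·10 = 1610
Reduce mod 204: x ≡ 182
Check: 182 mod 12 = 2 ✓, 182 mod 17 = 12 ✓

x ≡ 182 (mod 204)


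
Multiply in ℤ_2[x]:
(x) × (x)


Expand and collect like terms; reduce coefficients mod 2:
x^0: 0·0 = 0 ≡ 0 (mod 2)
x^1: 0·1 + 1·0 = 0 ≡ 0 (mod 2)
x^2: 1·1 = 1 ≡ 1 (mod 2)
Result: x^2

f · g = x^2


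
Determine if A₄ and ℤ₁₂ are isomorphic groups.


Comparing A₄ and ℤ₁₂:
A₄ is non-abelian, ℤ₁₂ is abelian

No, A₄ ≇ ℤ₁₂


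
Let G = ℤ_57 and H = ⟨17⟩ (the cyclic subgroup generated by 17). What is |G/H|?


|⟨17⟩| = n / gcd(17, 57) = 57 / 1 = 57
H is normal (ℤ_57 is abelian).
|G/H| = |G| / |H| = 57 / 57 = 1

|G/H| = 1


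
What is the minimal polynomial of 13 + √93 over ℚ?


Let α = 13 + √93. Then α - 13 = √93, so (α - 13)² = 93, giving α² - 26α + 76 = 0. Degree 2 and α ∉ ℚ, so this is the minimal polynomial.

Minimal polynomial: x² - 26x + 76


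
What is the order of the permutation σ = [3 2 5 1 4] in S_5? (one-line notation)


Cycle decomposition: (1 3 5 4)
Cycle lengths: 4
Order = lcm(4) = 4

ord(σ) = 4


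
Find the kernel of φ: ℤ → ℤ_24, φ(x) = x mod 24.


Kernel = preimage of identity
ker(φ) = {x ∈ ℤ : x ≡ 0 (mod 24)} = 24ℤ = {0, ±24, ±48, ...}

ker(φ) = 24ℤ


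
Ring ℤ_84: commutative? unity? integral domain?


ℤ_84 is a commutative ring with unity 1; 84 = 2×42 is composite, so 2·42 ≡ 0 gives zero divisors (not an integral domain)
Commutative: Yes
Integral domain: No
Has unity: Yes

ℤ_84: Commutative=Yes, Unity=Yes


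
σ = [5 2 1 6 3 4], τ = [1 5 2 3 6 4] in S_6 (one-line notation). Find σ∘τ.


σ∘τ: apply τ first, then σ
1 →τ 1 →σ 5
2 →τ 5 →σ 3
3 →τ 2 →σ 2
4 →τ 3 →σ 1
5 →τ 6 →σ 4
6 →τ 4 →σ 6

σ∘τ = [5 3 2 1 4 6]


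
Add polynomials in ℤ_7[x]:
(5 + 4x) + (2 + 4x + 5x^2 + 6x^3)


Add coefficients mod 7:
x^0: 5 + 2 = 0 (mod 7)
x^1: 4 + 4 = 1 (mod 7)
x^2: 0 + 5 = 5 (mod 7)
x^3: 0 + 6 = 6 (mod 7)
Result: x + 5x^2 + 6x^3

f + g = x + 5x^2 + 6x^3


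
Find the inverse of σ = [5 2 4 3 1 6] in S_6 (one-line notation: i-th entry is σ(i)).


To find σ⁻¹, swap domain and range:
σ(1) = 5 → σ⁻¹(5) = 1
σ(2) = 2 → σ⁻¹(2) = 2
σ(3) = 4 → σ⁻¹(4) = 3
σ(4) = 3 → σ⁻¹(3) = 4
σ(5) = 1 → σ⁻¹(1) = 5
σ(6) = 6 → σ⁻¹(6) = 6

σ⁻¹ = [5 2 4 3 1 6]


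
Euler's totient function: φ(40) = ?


Factor n: 40 = 2^3 × 5
φ(n) = n · ∏(1 - 1/p) over distinct primes p | n
φ(40) = 40 · (1 - 1/2) · (1 - 1/5) = 16

φ(40) = 16


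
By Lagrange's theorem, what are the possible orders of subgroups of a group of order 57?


Lagrange's theorem: |H| divides |G|
|G| = 57
Divisors of 57: 1, 3, 19, 57

Possible subgroup orders: {1, 3, 19, 57}


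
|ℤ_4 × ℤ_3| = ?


|A × B| = |A| · |B|
|ℤ_4 × ℤ_3| = 4 × 3 = 12

|ℤ_4 × ℤ_3| = 12


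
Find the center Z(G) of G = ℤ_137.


Z(G) = {g ∈ G | gx = xg for all x ∈ G}
ℤ_137 is abelian, so Z(G) = G

Z(ℤ_137) = ℤ_137


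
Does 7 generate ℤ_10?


g generates ℤ_n iff gcd(g, n) = 1
gcd(7, 10) = 1
Since gcd = 1, 7 is a generator.

Yes, 7 generates ℤ_10


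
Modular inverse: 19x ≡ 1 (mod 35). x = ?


Use the extended Euclidean algorithm to write 1 = 19·s + 35·t; then s mod 35 is the inverse.
Euclidean algorithm:
  19 = 0·35 + 19
  35 = 1·19 + 16
  19 = 1·16 + 3
  16 = 5·3 + 1
  3 = 3·1 + 0
gcd(19,35) = 1
Back-substitution gives: 19·(-11) + 35·(6) = 1
So 19⁻¹ ≡ -11 ≡ 24 (mod 35)
Check: 19 × 24 = 456 ≡ 1 (mod 35) ✓

19⁻¹ ≡ 24 (mod 35)


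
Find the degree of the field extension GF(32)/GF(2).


GF(32) = GF(2^5), so the extension degree is 5

[GF(32)/GF(2)] = 5


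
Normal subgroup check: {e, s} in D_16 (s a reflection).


H = {e, s} in D_16 (s a reflection)
r·s·r⁻¹ = sr⁻² ≠ s for n ≥ 3, so {e, s} is not closed under conjugation

No, not a normal subgroup


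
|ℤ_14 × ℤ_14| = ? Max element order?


|ℤ_14 × ℤ_14| = 14 × 14 = 196
Max element order = lcm(14,14) = 14
Cyclic? No (gcd=14)

|ℤ_14×ℤ_14| = 196, max element order = 14


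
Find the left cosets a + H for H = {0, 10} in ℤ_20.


H = {0, 10}, |H| = 2
Number of cosets = |G|/|H| = 20/2 = 10
0 + H = {0, 10}
1 + H = {1, 11}
2 + H = {2, 12}
3 + H = {3, 13}
4 + H = {4, 14}
5 + H = {5, 15}
6 + H = {6, 16}
7 + H = {7, 17}
8 + H = {8, 18}
9 + H = {9, 19}

Cosets: 0+H={0,10}; 1+H={1,11}; 2+H={2,12}; 3+H={3,13}; 4+H={4,14}; 5+H={5,15}; 6+H={6,16}; 7+H={7,17}; 8+H={8,18}; 9+H={9,19}


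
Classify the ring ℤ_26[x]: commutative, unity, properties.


ℤ_26 has zero divisors (2·13 ≡ 0), and these lift to constant zero divisors in ℤ_26[x]; so not an integral domain
Commutative: Yes
Integral domain: No
Has unity: Yes

ℤ_26[x]: Commutative=Yes, Unity=Yes


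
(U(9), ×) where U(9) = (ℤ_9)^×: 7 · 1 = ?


Operation: multiplication mod 9
7 · 1 = (a × b) mod 9 with a = 7, b = 1

7 · 1 = 7


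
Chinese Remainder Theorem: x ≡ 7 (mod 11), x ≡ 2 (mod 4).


m₁ = 11, m₂ = 4, gcd = 1, so CRT applies. M = m₁·m₂ = 44
Let M₁ = M/m₁ = 4, M₂ = M/m₂ = 11
Find y₁ ≡ M₁⁻¹ (mod m₁): 4⁻¹ ≡ 3 (mod 11)
Find y₂ ≡ M₂⁻¹ (mod m₂): 11⁻¹ ≡ 3 (mod 4)
x = a₁·M₁·y₁ + a₂·M₂·y₂ = 7·4·3 + 2·11·3 = 150
Reduce mod 44: x ≡ 18
Check: 18 mod 11 = 7 ✓, 18 mod 4 = 2 ✓

x ≡ 18 (mod 44)


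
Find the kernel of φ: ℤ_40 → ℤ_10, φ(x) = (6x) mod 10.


Kernel = preimage of identity
ker(φ) = {x ∈ ℤ_40 : 6x ≡ 0 (mod 10)}. Since 10 | 40, φ is well-defined. The kernel is the cyclic subgroup ⟨5⟩ of ℤ_40 (order 8), i.e. {0, 5, 10, 15, 20, 25, 30, 35}

ker(φ) = {0, 5, 10, 15, 20, 25, 30, 35}


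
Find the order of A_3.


|A_n| = n!/2 (even permutations)
|A_3| = 3!/2 = 6/2 = 3

|A_3| = 3


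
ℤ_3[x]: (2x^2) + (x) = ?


Add coefficients mod 3:
x^0: 0 + 0 = 0 (mod 3)
x^1: 0 + 1 = 1 (mod 3)
x^2: 2 + 0 = 2 (mod 3)
Result: x + 2x^2

f + g = x + 2x^2


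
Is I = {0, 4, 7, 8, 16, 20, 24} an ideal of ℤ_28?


Check ideal conditions for I = {0, 4, 7, 8, 16, 20, 24} in ℤ_28:
(1) I is an additive subgroup? No
(2) For r ∈ ℤ_28 and a ∈ I: r·a ∈ I? No  [counterexample: r=2, a=7, r·a mod 28 = 14 ∉ I]

No, I is not an ideal of ℤ_28


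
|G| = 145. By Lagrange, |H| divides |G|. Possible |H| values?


Lagrange's theorem: |H| divides |G|
|G| = 145
Divisors of 145: 1, 5, 29, 145

Possible subgroup orders: {1, 5, 29, 145}


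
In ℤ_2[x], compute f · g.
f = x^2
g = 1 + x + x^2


Expand and collect like terms; reduce coefficients mod 2:
x^0: 0·1 = 0 ≡ 0 (mod 2)
x^1: 0·1 + 0·1 = 0 ≡ 0 (mod 2)
x^2: 0·1 + 0·1 + 1·1 = 1 ≡ 1 (mod 2)
x^3: 0·1 + 1·1 = 1 ≡ 1 (mod 2)
x^4: 1·1 = 1 ≡ 1 (mod 2)
Result: x^2 + x^3 + x^4

f · g = x^2 + x^3 + x^4


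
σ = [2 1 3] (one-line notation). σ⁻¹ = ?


To find σ⁻¹, swap domain and range:
σ(1) = 2 → σ⁻¹(2) = 1
σ(2) = 1 → σ⁻¹(1) = 2
σ(3) = 3 → σ⁻¹(3) = 3

σ⁻¹ = [2 1 3]


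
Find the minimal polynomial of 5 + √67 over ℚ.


Let α = 5 + √67. Then α - 5 = √67, so (α - 5)² = 67, giving α² - 10α - 42 = 0. Degree 2 and α ∉ ℚ, so this is the minimal polynomial.

Minimal polynomial: x² - 10x - 42


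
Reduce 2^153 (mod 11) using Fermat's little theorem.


Fermat's little theorem: if p is prime and gcd(a,p)=1, then a^(p-1) ≡ 1 (mod p)
p = 11 is prime, gcd(2,11) = 1
Reduce exponent: 153 mod 10 = 3
So 2^153 ≡ 2^3 (mod 11)
2^3 mod 11 = 8

2^153 ≡ 8 (mod 11)


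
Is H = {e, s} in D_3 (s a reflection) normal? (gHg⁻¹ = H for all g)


H = {e, s} in D_3 (s a reflection)
r·s·r⁻¹ = sr⁻² ≠ s for n ≥ 3, so {e, s} is not closed under conjugation

No, not a normal subgroup


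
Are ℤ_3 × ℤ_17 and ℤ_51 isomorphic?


Comparing ℤ_3 × ℤ_17 and ℤ_51:
gcd(3,17) = 1, so ℤ_3 × ℤ_17 ≅ ℤ_51 (CRT)

Yes, ℤ_3 × ℤ_17 ≅ ℤ_51


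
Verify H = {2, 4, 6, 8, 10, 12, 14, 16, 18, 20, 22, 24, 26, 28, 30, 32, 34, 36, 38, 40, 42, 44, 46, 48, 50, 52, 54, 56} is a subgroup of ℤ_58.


Subgroup test for H = {2, 4, 6, 8, 10, 12, 14, 16, 18, 20, 22, 24, 26, 28, 30, 32, 34, 36, 38, 40, 42, 44, 46, 48, 50, 52, 54, 56} in (ℤ_58, +):
(1) 0 ∈ H? No
(2) Closure: for all a,b ∈ H, (a+b) mod 58 ∈ H? No  [counterexample: 2 + 56 = 0 ∉ H]
(3) Inverses: for all a ∈ H, -a mod 58 ∈ H? Yes

No, H is not a subgroup of ℤ_58


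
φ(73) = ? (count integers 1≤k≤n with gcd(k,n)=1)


Factor n: 73 = 73
φ(n) = n · ∏(1 - 1/p) over distinct primes p | n
φ(73) = 73 · (1 - 1/73) = 72

φ(73) = 72


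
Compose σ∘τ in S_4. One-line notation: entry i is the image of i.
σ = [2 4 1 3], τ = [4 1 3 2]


σ∘τ: apply τ first, then σ
1 →τ 4 →σ 3
2 →τ 1 →σ 2
3 →τ 3 →σ 1
4 →τ 2 →σ 4

σ∘τ = [3 2 1 4]


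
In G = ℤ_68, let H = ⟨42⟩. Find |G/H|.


|⟨42⟩| = n / gcd(42, 68) = 68 / 2 = 34
H is normal (ℤ_68 is abelian).
|G/H| = |G| / |H| = 68 / 34 = 2

|G/H| = 2


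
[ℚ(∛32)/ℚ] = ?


∛32 has minimal polynomial x³ - 32 (irreducible over ℚ since 32 is not a perfect cube)

[ℚ(∛32)/ℚ] = 3


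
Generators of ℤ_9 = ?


g generates ℤ_n iff gcd(g,n) = 1
Checking each g ∈ {1,...,8}:
gcd(1,9) = 1
gcd(2,9) = 1
gcd(3,9) = 3
gcd(4,9) = 1
gcd(5,9) = 1
gcd(6,9) = 3
gcd(7,9) = 1
gcd(8,9) = 1
Generators: {1, 2, 4, 5, 7, 8}
Number of generators = φ(9) = 6

Generators of ℤ_9 = {1, 2, 4, 5, 7, 8}


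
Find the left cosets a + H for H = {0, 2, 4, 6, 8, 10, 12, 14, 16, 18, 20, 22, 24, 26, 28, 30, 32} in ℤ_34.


H = {0, 2, 4, 6, 8, 10, 12, 14, 16, 18, 20, 22, 24, 26, 28, 30, 32}, |H| = 17
Number of cosets = |G|/|H| = 34/17 = 2
0 + H = {0, 2, 4, 6, 8, 10, 12, 14, 16, 18, 20, 22, 24, 26, 28, 30, 32}
1 + H = {1, 3, 5, 7, 9, 11, 13, 15, 17, 19, 21, 23, 25, 27, 29, 31, 33}

Cosets: 0+H={0,2,4,6,8,10,12,14,16,18,20,22,24,26,28,30,32}; 1+H={1,3,5,7,9,11,13,15,17,19,21,23,25,27,29,31,33}


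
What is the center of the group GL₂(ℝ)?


Z(G) = {g ∈ G | gx = xg for all x ∈ G}
Only scalar multiples of the identity commute with all invertible matrices

Z(GL₂(ℝ)) = {aI : a ∈ ℝ, a ≠ 0}


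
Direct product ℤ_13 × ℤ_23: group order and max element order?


|ℤ_13 × ℤ_23| = 13 × 23 = 299
Max element order = lcm(13,23) = 299
Cyclic? Yes (gcd=1)

|ℤ_13×ℤ_23| = 299, max element order = 299


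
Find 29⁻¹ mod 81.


Use the extended Euclidean algorithm to write 1 = 29·s + 81·t; then s mod 81 is the inverse.
Euclidean algorithm:
  29 = 0·81 + 29
  81 = 2·29 + 23
  29 = 1·23 + 6
  23 = 3·6 + 5
  6 = 1·5 + 1
  5 = 5·1 + 0
gcd(29,81) = 1
Back-substitution gives: 29·(14) + 81·(-5) = 1
So 29⁻¹ ≡ 14 ≡ 14 (mod 81)
Check: 29 × 14 = 406 ≡ 1 (mod 81) ✓

29⁻¹ ≡ 14 (mod 81)


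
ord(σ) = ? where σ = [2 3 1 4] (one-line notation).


Cycle decomposition: (1 2 3)
Cycle lengths: 3
Order = lcm(3) = 3

ord(σ) = 3


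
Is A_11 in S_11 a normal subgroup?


H = A_11 in S_11
A_11 has index 2 in S_11, and every subgroup of index 2 is normal

Yes, normal subgroup


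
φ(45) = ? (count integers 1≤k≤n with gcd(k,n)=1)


Factor n: 45 = 3^2 × 5
φ(n) = n · ∏(1 - 1/p) over distinct primes p | n
φ(45) = 45 · (1 - 1/3) · (1 - 1/5) = 24

φ(45) = 24


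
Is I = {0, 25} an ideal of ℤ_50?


Check ideal conditions for I = {0, 25} in ℤ_50:
(1) I is an additive subgroup? Yes
(2) For r ∈ ℤ_50 and a ∈ I: r·a ∈ I? Yes

Yes, I is an ideal of ℤ_50


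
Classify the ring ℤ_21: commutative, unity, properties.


ℤ_21 is a commutative ring with unity 1; 21 = 3×7 is composite, so 3·7 ≡ 0 gives zero divisors (not an integral domain)
Commutative: Yes
Integral domain: No
Has unity: Yes

ℤ_21: Commutative=Yes, Unity=Yes


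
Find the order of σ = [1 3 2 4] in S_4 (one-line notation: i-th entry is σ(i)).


Cycle decomposition: (2 3)
Cycle lengths: 2
Order = lcm(2) = 2

ord(σ) = 2


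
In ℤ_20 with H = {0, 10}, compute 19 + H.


19 + H = {19 + h (mod 20) : h ∈ H}
19+0=19, 19+10=9
19 + H = {9, 19} = 9 + H

19 + H = {9, 19}


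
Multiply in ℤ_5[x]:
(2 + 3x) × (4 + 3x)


Expand and collect like terms; reduce coefficients mod 5:
x^0: 2·4 = 8 ≡ 3 (mod 5)
x^1: 2·3 + 3·4 = 18 ≡ 3 (mod 5)
x^2: 3·3 = 9 ≡ 4 (mod 5)
Result: 3 + 3x + 4x^2

f · g = 3 + 3x + 4x^2


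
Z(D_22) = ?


Z(G) = {g ∈ G | gx = xg for all x ∈ G}
For even n, Z(D_n) = {e, r^(n/2)}: the 180° rotation r^11 commutes with every reflection and rotation

Z(D_22) = {e, r^11}


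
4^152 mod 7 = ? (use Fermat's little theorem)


Fermat's little theorem: if p is prime and gcd(a,p)=1, then a^(p-1) ≡ 1 (mod p)
p = 7 is prime, gcd(4,7) = 1
Reduce exponent: 152 mod 6 = 2
So 4^152 ≡ 4^2 (mod 7)
4^2 mod 7 = 2

4^152 ≡ 2 (mod 7)


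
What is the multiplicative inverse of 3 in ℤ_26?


Use the extended Euclidean algorithm to write 1 = 3·s + 26·t; then s mod 26 is the inverse.
Euclidean algorithm:
  3 = 0·26 + 3
  26 = 8·3 + 2
  3 = 1·2 + 1
  2 = 2·1 + 0
gcd(3,26) = 1
Back-substitution gives: 3·(9) + 26·(-1) = 1
So 3⁻¹ ≡ 9 ≡ 9 (mod 26)
Check: 3 × 9 = 27 ≡ 1 (mod 26) ✓

3⁻¹ ≡ 9 (mod 26)


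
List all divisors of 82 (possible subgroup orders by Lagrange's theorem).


Lagrange's theorem: |H| divides |G|
|G| = 82
Divisors of 82: 1, 2, 41, 82

Possible subgroup orders: {1, 2, 41, 82}


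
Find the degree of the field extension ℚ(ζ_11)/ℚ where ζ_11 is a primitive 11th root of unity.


[ℚ(ζ_n):ℚ] = deg Φ_n(x) = φ(n). Here φ(11) = 10

[ℚ(ζ_11)/ℚ where ζ_11 is a primitive 11th root of unity] = 10


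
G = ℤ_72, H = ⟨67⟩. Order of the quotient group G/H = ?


|⟨67⟩| = n / gcd(67, 72) = 72 / 1 = 72
H is normal (ℤ_72 is abelian).
|G/H| = |G| / |H| = 72 / 72 = 1

|G/H| = 1


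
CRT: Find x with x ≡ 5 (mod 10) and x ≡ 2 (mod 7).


m₁ = 10, m₂ = 7, gcd = 1, so CRT applies. M = m₁·m₂ = 70
Let M₁ = M/m₁ = 7, M₂ = M/m₂ = 10
Find y₁ ≡ M₁⁻¹ (mod m₁): 7⁻¹ ≡ 3 (mod 10)
Find y₂ ≡ M₂⁻¹ (mod m₂): 10⁻¹ ≡ 5 (mod 7)
x = a₁·M₁·y₁ + a₂·M₂·y₂ = 5·7·3 + 2·10·5 = 205
Reduce mod 70: x ≡ 65
Check: 65 mod 10 = 5 ✓, 65 mod 7 = 2 ✓

x ≡ 65 (mod 70)


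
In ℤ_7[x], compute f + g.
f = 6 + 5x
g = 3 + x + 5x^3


Add coefficients mod 7:
x^0: 6 + 3 = 2 (mod 7)
x^1: 5 + 1 = 6 (mod 7)
x^2: 0 + 0 = 0 (mod 7)
x^3: 0 + 5 = 5 (mod 7)
Result: 2 + 6x + 5x^3

f + g = 2 + 6x + 5x^3


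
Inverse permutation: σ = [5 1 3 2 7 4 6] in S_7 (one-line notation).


To find σ⁻¹, swap domain and range:
σ(1) = 5 → σ⁻¹(5) = 1
σ(2) = 1 → σ⁻¹(1) = 2
σ(3) = 3 → σ⁻¹(3) = 3
σ(4) = 2 → σ⁻¹(2) = 4
σ(5) = 7 → σ⁻¹(7) = 5
σ(6) = 4 → σ⁻¹(4) = 6
σ(7) = 6 → σ⁻¹(6) = 7

σ⁻¹ = [2 4 3 6 1 7 5]


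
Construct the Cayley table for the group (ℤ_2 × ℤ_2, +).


Elements: {(0,0), (0,1), (1,0), (1,1)}
Operation: componentwise addition mod (2, 2)
Entry (a, b) = ((a₁+b₁) mod 2, (a₂+b₂) mod 2)

Cayley table:
      | (0,0) | (0,1) | (1,0) | (1,1)
(0,0) | (0,0) | (0,1) | (1,0) | (1,1)
(0,1) | (0,1) | (0,0) | (1,1) | (1,0)
(1,0) | (1,0) | (1,1) | (0,0) | (0,1)
(1,1) | (1,1) | (1,0) | (0,1) | (0,0)


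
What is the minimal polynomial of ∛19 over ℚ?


∛19 satisfies x³ - 19 = 0, irreducible over ℚ (no rational root; 19 is not a perfect cube)

Minimal polynomial: x³ - 19


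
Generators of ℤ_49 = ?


g generates ℤ_n iff gcd(g,n) = 1
Prime factors of 49: 7
Generators are g ∈ {1,...,48} not divisible by any of these primes.
Generators: {1, 2, 3, 4, 5, 6, 8, 9, 10, 11, 12, 13, 15, 16, 17, 18, 19, 20, 22, 23, 24, 25, 26, 27, 29, 30, 31, 32, 33, 34, 36, 37, 38, 39, 40, 41, 43, 44, 45, 46, 47, 48}
Number of generators = φ(49) = 42

Generators of ℤ_49 = {1, 2, 3, 4, 5, 6, 8, 9, 10, 11, 12, 13, 15, 16, 17, 18, 19, 20, 22, 23, 24, 25, 26, 27, 29, 30, 31, 32, 33, 34, 36, 37, 38, 39, 40, 41, 43, 44, 45, 46, 47, 48}


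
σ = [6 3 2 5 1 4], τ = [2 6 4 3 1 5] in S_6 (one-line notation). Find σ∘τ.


σ∘τ: apply τ first, then σ
1 →τ 2 →σ 3
2 →τ 6 →σ 4
3 →τ 4 →σ 5
4 →τ 3 →σ 2
5 →τ 1 →σ 6
6 →τ 5 →σ 1

σ∘τ = [3 4 5 2 6 1]


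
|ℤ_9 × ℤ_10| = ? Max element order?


|ℤ_9 × ℤ_10| = 9 × 10 = 90
Max element order = lcm(9,10) = 90
Cyclic? Yes (gcd=1)

|ℤ_9×ℤ_10| = 90, max element order = 90


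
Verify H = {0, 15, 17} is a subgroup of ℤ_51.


Subgroup test for H = {0, 15, 17} in (ℤ_51, +):
(1) 0 ∈ H? Yes
(2) Closure: for all a,b ∈ H, (a+b) mod 51 ∈ H? No  [counterexample: 15 + 15 = 30 ∉ H]
(3) Inverses: for all a ∈ H, -a mod 51 ∈ H? No

No, H is not a subgroup of ℤ_51


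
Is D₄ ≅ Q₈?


Comparing D₄ and Q₈:
D₄ has 5 elements of order 2; Q₈ has only 1

No, D₄ ≇ Q₈


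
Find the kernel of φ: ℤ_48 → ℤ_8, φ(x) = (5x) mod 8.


Kernel = preimage of identity
ker(φ) = {x ∈ ℤ_48 : 5x ≡ 0 (mod 8)}. Since 8 | 48, φ is well-defined. The kernel is the cyclic subgroup ⟨8⟩ of ℤ_48 (order 6), i.e. {0, 8, 16, 24, 32, 40}

ker(φ) = {0, 8, 16, 24, 32, 40}


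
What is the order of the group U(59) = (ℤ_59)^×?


U(n) is the group of units mod n; |U(n)| = φ(n)
|U(59)| = φ(59) = 58

|U(59) = (ℤ_59)^×| = 58


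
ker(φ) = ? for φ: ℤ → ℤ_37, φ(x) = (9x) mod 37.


Kernel = preimage of identity
ker(φ) = {x ∈ ℤ : 9x ≡ 0 (mod 37)}. gcd(9,37) = 1, so 9x ≡ 0 (mod 37) ⟺ x ≡ 0 (mod 37/1 = 37). Hence ker(φ) = 37ℤ

ker(φ) = 37ℤ


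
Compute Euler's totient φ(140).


Factor n: 140 = 2^2 × 5 × 7
φ(n) = n · ∏(1 - 1/p) over distinct primes p | n
φ(140) = 140 · (1 - 1/2) · (1 - 1/5) · (1 - 1/7) = 48

φ(140) = 48


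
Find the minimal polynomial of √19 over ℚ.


√19 satisfies x² - 19 = 0, irreducible over ℚ since 19 is squarefree

Minimal polynomial: x² - 19


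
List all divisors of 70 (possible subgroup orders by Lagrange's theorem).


Lagrange's theorem: |H| divides |G|
|G| = 70
Divisors of 70: 1, 2, 5, 7, 10, 14, 35, 70

Possible subgroup orders: {1, 2, 5, 7, 10, 14, 35, 70}


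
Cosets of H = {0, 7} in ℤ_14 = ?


H = {0, 7}, |H| = 2
Number of cosets = |G|/|H| = 14/2 = 7
0 + H = {0, 7}
1 + H = {1, 8}
2 + H = {2, 9}
3 + H = {3, 10}
4 + H = {4, 11}
5 + H = {5, 12}
6 + H = {6, 13}

Cosets: 0+H={0,7}; 1+H={1,8}; 2+H={2,9}; 3+H={3,10}; 4+H={4,11}; 5+H={5,12}; 6+H={6,13}


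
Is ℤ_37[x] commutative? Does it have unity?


ℤ_37 is a field (n prime), so ℤ_37[x] is a commutative integral domain with unity
Commutative: Yes
Integral domain: Yes
Has unity: Yes

ℤ_37[x]: Commutative=Yes, Unity=Yes


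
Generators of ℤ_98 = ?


g generates ℤ_n iff gcd(g,n) = 1
Prime factors of 98: 2, 7
Generators are g ∈ {1,...,97} not divisible by any of these primes.
Generators: {1, 3, 5, 9, 11, 13, 15, 17, 19, 23, 25, 27, 29, 31, 33, 37, 39, 41, 43, 45, 47, 51, 53, 55, 57, 59, 61, 65, 67, 69, 71, 73, 75, 79, 81, 83, 85, 87, 89, 93, 95, 97}
Number of generators = φ(98) = 42

Generators of ℤ_98 = {1, 3, 5, 9, 11, 13, 15, 17, 19, 23, 25, 27, 29, 31, 33, 37, 39, 41, 43, 45, 47, 51, 53, 55, 57, 59, 61, 65, 67, 69, 71, 73, 75, 79, 81, 83, 85, 87, 89, 93, 95, 97}


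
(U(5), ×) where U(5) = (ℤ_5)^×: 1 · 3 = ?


Operation: multiplication mod 5
1 · 3 = (a × b) mod 5 with a = 1, b = 3

1 · 3 = 3


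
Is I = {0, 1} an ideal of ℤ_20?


Check ideal conditions for I = {0, 1} in ℤ_20:
(1) I is an additive subgroup? No
(2) For r ∈ ℤ_20 and a ∈ I: r·a ∈ I? No  [counterexample: r=2, a=1, r·a mod 20 = 2 ∉ I]

No, I is not an ideal of ℤ_20


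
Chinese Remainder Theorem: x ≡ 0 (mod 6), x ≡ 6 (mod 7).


m₁ = 6, m₂ = 7, gcd = 1, so CRT applies. M = m₁·m₂ = 42
Let M₁ = M/m₁ = 7, M₂ = M/m₂ = 6
Find y₁ ≡ M₁⁻¹ (mod m₁): 7⁻¹ ≡ 1 (mod 6)
Find y₂ ≡ M₂⁻¹ (mod m₂): 6⁻¹ ≡ 6 (mod 7)
x = a₁·M₁·y₁ + a₂·M₂·y₂ = 0·7·1 + 6·6·6 = 216
Reduce mod 42: x ≡ 6
Check: 6 mod 6 = 0 ✓, 6 mod 7 = 6 ✓

x ≡ 6 (mod 42)


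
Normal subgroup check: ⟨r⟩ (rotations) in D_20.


H = ⟨r⟩ (rotations) in D_20
The rotation subgroup ⟨r⟩ has index 2 in D_20, so it is normal

Yes, normal subgroup


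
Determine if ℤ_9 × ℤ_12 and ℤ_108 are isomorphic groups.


Comparing ℤ_9 × ℤ_12 and ℤ_108:
gcd(9,12) = 3 ≠ 1. Max element order in ℤ_9×ℤ_12 is lcm(9,12) = 36 < 108, so it has no element of order 108

No, ℤ_9 × ℤ_12 ≇ ℤ_108


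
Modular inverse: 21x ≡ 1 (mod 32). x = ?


Use the extended Euclidean algorithm to write 1 = 21·s + 32·t; then s mod 32 is the inverse.
Euclidean algorithm:
  21 = 0·32 + 21
  32 = 1·21 + 11
  21 = 1·11 + 10
  11 = 1·10 + 1
  10 = 10·1 + 0
gcd(21,32) = 1
Back-substitution gives: 21·(-3) + 32·(2) = 1
So 21⁻¹ ≡ -3 ≡ 29 (mod 32)
Check: 21 × 29 = 609 ≡ 1 (mod 32) ✓

21⁻¹ ≡ 29 (mod 32)


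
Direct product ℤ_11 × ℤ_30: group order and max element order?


|ℤ_11 × ℤ_30| = 11 × 30 = 330
Max element order = lcm(11,30) = 330
Cyclic? Yes (gcd=1)

|ℤ_11×ℤ_30| = 330, max element order = 330


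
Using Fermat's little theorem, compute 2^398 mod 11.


Fermat's little theorem: if p is prime and gcd(a,p)=1, then a^(p-1) ≡ 1 (mod p)
p = 11 is prime, gcd(2,11) = 1
Reduce exponent: 398 mod 10 = 8
So 2^398 ≡ 2^8 (mod 11)
2^8 mod 11 = 3

2^398 ≡ 3 (mod 11)


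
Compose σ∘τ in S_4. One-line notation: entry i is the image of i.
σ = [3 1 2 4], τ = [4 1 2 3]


σ∘τ: apply τ first, then σ
1 →τ 4 →σ 4
2 →τ 1 →σ 3
3 →τ 2 →σ 1
4 →τ 3 →σ 2

σ∘τ = [4 3 1 2]


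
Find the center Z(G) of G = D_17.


Z(G) = {g ∈ G | gx = xg for all x ∈ G}
For odd n, Z(D_n) = {e}: no nontrivial rotation commutes with all reflections

Z(D_17) = {e}


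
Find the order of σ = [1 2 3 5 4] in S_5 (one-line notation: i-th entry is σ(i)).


Cycle decomposition: (4 5)
Cycle lengths: 2
Order = lcm(2) = 2

ord(σ) = 2


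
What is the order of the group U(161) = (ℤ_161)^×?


U(n) is the group of units mod n; |U(n)| = φ(n)
|U(161)| = φ(161) = 132

|U(161) = (ℤ_161)^×| = 132


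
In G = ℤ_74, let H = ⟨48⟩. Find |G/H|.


|⟨48⟩| = n / gcd(48, 74) = 74 / 2 = 37
H is normal (ℤ_74 is abelian).
|G/H| = |G| / |H| = 74 / 37 = 2

|G/H| = 2


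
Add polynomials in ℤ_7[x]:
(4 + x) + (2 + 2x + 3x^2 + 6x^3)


Add coefficients mod 7:
x^0: 4 + 2 = 6 (mod 7)
x^1: 1 + 2 = 3 (mod 7)
x^2: 0 + 3 = 3 (mod 7)
x^3: 0 + 6 = 6 (mod 7)
Result: 6 + 3x + 3x^2 + 6x^3

f + g = 6 + 3x + 3x^2 + 6x^3


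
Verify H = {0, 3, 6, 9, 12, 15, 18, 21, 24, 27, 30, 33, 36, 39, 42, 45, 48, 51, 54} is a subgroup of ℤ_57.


Subgroup test for H = {0, 3, 6, 9, 12, 15, 18, 21, 24, 27, 30, 33, 36, 39, 42, 45, 48, 51, 54} in (ℤ_57, +):
(1) 0 ∈ H? Yes
(2) Closure: for all a,b ∈ H, (a+b) mod 57 ∈ H? Yes
(3) Inverses: for all a ∈ H, -a mod 57 ∈ H? Yes

Yes, H is a subgroup of ℤ_57
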